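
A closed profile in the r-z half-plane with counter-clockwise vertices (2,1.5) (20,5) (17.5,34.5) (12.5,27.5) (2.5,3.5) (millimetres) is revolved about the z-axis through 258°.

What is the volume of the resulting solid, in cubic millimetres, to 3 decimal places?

Profile (r,z), 5 vertices: (2,1.5) (20,5) (17.5,34.5) (12.5,27.5) (2.5,3.5)
edge 0: (2,1.5)→(20,5)  cross = 2·5 − 20·1.5 = -20.0000; (r_i+r_j)·cross = 22·-20.0000 = -440.0000
edge 1: (20,5)→(17.5,34.5)  cross = 20·34.5 − 17.5·5 = 602.5000; (r_i+r_j)·cross = 37.5·602.5000 = 22593.7500
edge 2: (17.5,34.5)→(12.5,27.5)  cross = 17.5·27.5 − 12.5·34.5 = 50.0000; (r_i+r_j)·cross = 30·50.0000 = 1500.0000
edge 3: (12.5,27.5)→(2.5,3.5)  cross = 12.5·3.5 − 2.5·27.5 = -25.0000; (r_i+r_j)·cross = 15·-25.0000 = -375.0000
edge 4: (2.5,3.5)→(2,1.5)  cross = 2.5·1.5 − 2·3.5 = -3.2500; (r_i+r_j)·cross = 4.5·-3.2500 = -14.6250
Σcross = 604.2500 → A = |Σcross|/2 = 302.1250 mm²
Σ(r_i+r_j)·cross = 23264.1250 → first moment M = |Σ|/6 = 3877.3542
R_c = M/A = 3877.3542/302.1250 = 12.8336 mm
θ = 258° = 4.502949 rad
V = θ·R_c·A = 4.502949·12.8336·302.1250 = 17459.530 mm³

Volume = 17459.530 mm³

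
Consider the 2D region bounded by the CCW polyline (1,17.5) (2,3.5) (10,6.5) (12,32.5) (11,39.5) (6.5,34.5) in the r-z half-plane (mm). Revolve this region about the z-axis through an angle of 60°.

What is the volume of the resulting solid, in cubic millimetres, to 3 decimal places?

Volume = 1832.159 mm³

Profile (r,z), 6 vertices: (1,17.5) (2,3.5) (10,6.5) (12,32.5) (11,39.5) (6.5,34.5)
edge 0: (1,17.5)→(2,3.5)  cross = 1·3.5 − 2·17.5 = -31.5000; (r_i+r_j)·cross = 3·-31.5000 = -94.5000
edge 1: (2,3.5)→(10,6.5)  cross = 2·6.5 − 10·3.5 = -22.0000; (r_i+r_j)·cross = 12·-22.0000 = -264.0000
edge 2: (10,6.5)→(12,32.5)  cross = 10·32.5 − 12·6.5 = 247.0000; (r_i+r_j)·cross = 22·247.0000 = 5434.0000
edge 3: (12,32.5)→(11,39.5)  cross = 12·39.5 − 11·32.5 = 116.5000; (r_i+r_j)·cross = 23·116.5000 = 2679.5000
edge 4: (11,39.5)→(6.5,34.5)  cross = 11·34.5 − 6.5·39.5 = 122.7500; (r_i+r_j)·cross = 17.5·122.7500 = 2148.1250
edge 5: (6.5,34.5)→(1,17.5)  cross = 6.5·17.5 − 1·34.5 = 79.2500; (r_i+r_j)·cross = 7.5·79.2500 = 594.3750
Σcross = 512.0000 → A = |Σcross|/2 = 256.0000 mm²
Σ(r_i+r_j)·cross = 10497.5000 → first moment M = |Σ|/6 = 1749.5833
R_c = M/A = 1749.5833/256.0000 = 6.8343 mm
θ = 60° = 1.047198 rad
V = θ·R_c·A = 1.047198·6.8343·256.0000 = 1832.159 mm³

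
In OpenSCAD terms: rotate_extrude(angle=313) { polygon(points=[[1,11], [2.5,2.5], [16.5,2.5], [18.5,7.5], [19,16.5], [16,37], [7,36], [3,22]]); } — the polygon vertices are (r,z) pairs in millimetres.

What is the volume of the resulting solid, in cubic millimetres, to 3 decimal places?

Profile (r,z), 8 vertices: (1,11) (2.5,2.5) (16.5,2.5) (18.5,7.5) (19,16.5) (16,37) (7,36) (3,22)
edge 0: (1,11)→(2.5,2.5)  cross = 1·2.5 − 2.5·11 = -25.0000; (r_i+r_j)·cross = 3.5·-25.0000 = -87.5000
edge 1: (2.5,2.5)→(16.5,2.5)  cross = 2.5·2.5 − 16.5·2.5 = -35.0000; (r_i+r_j)·cross = 19·-35.0000 = -665.0000
edge 2: (16.5,2.5)→(18.5,7.5)  cross = 16.5·7.5 − 18.5·2.5 = 77.5000; (r_i+r_j)·cross = 35·77.5000 = 2712.5000
edge 3: (18.5,7.5)→(19,16.5)  cross = 18.5·16.5 − 19·7.5 = 162.7500; (r_i+r_j)·cross = 37.5·162.7500 = 6103.1250
edge 4: (19,16.5)→(16,37)  cross = 19·37 − 16·16.5 = 439.0000; (r_i+r_j)·cross = 35·439.0000 = 15365.0000
edge 5: (16,37)→(7,36)  cross = 16·36 − 7·37 = 317.0000; (r_i+r_j)·cross = 23·317.0000 = 7291.0000
edge 6: (7,36)→(3,22)  cross = 7·22 − 3·36 = 46.0000; (r_i+r_j)·cross = 10·46.0000 = 460.0000
edge 7: (3,22)→(1,11)  cross = 3·11 − 1·22 = 11.0000; (r_i+r_j)·cross = 4·11.0000 = 44.0000
Σcross = 993.2500 → A = |Σcross|/2 = 496.6250 mm²
Σ(r_i+r_j)·cross = 31223.1250 → first moment M = |Σ|/6 = 5203.8542
R_c = M/A = 5203.8542/496.6250 = 10.4784 mm
θ = 313° = 5.462881 rad
V = θ·R_c·A = 5.462881·10.4784·496.6250 = 28428.034 mm³

Volume = 28428.034 mm³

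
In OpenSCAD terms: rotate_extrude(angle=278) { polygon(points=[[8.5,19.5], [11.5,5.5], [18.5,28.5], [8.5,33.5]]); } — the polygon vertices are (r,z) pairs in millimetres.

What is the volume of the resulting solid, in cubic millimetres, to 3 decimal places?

Profile (r,z), 4 vertices: (8.5,19.5) (11.5,5.5) (18.5,28.5) (8.5,33.5)
edge 0: (8.5,19.5)→(11.5,5.5)  cross = 8.5·5.5 − 11.5·19.5 = -177.5000; (r_i+r_j)·cross = 20·-177.5000 = -3550.0000
edge 1: (11.5,5.5)→(18.5,28.5)  cross = 11.5·28.5 − 18.5·5.5 = 226.0000; (r_i+r_j)·cross = 30·226.0000 = 6780.0000
edge 2: (18.5,28.5)→(8.5,33.5)  cross = 18.5·33.5 − 8.5·28.5 = 377.5000; (r_i+r_j)·cross = 27·377.5000 = 10192.5000
edge 3: (8.5,33.5)→(8.5,19.5)  cross = 8.5·19.5 − 8.5·33.5 = -119.0000; (r_i+r_j)·cross = 17·-119.0000 = -2023.0000
Σcross = 307.0000 → A = |Σcross|/2 = 153.5000 mm²
Σ(r_i+r_j)·cross = 11399.5000 → first moment M = |Σ|/6 = 1899.9167
R_c = M/A = 1899.9167/153.5000 = 12.3773 mm
θ = 278° = 4.852015 rad
V = θ·R_c·A = 4.852015·12.3773·153.5000 = 9218.425 mm³

Volume = 9218.425 mm³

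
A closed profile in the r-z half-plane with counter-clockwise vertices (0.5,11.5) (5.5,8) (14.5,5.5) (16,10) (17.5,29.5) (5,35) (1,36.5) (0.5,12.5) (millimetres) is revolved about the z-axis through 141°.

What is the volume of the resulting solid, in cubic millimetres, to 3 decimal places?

Profile (r,z), 8 vertices: (0.5,11.5) (5.5,8) (14.5,5.5) (16,10) (17.5,29.5) (5,35) (1,36.5) (0.5,12.5)
edge 0: (0.5,11.5)→(5.5,8)  cross = 0.5·8 − 5.5·11.5 = -59.2500; (r_i+r_j)·cross = 6·-59.2500 = -355.5000
edge 1: (5.5,8)→(14.5,5.5)  cross = 5.5·5.5 − 14.5·8 = -85.7500; (r_i+r_j)·cross = 20·-85.7500 = -1715.0000
edge 2: (14.5,5.5)→(16,10)  cross = 14.5·10 − 16·5.5 = 57.0000; (r_i+r_j)·cross = 30.5·57.0000 = 1738.5000
edge 3: (16,10)→(17.5,29.5)  cross = 16·29.5 − 17.5·10 = 297.0000; (r_i+r_j)·cross = 33.5·297.0000 = 9949.5000
edge 4: (17.5,29.5)→(5,35)  cross = 17.5·35 − 5·29.5 = 465.0000; (r_i+r_j)·cross = 22.5·465.0000 = 10462.5000
edge 5: (5,35)→(1,36.5)  cross = 5·36.5 − 1·35 = 147.5000; (r_i+r_j)·cross = 6·147.5000 = 885.0000
edge 6: (1,36.5)→(0.5,12.5)  cross = 1·12.5 − 0.5·36.5 = -5.7500; (r_i+r_j)·cross = 1.5·-5.7500 = -8.6250
edge 7: (0.5,12.5)→(0.5,11.5)  cross = 0.5·11.5 − 0.5·12.5 = -0.5000; (r_i+r_j)·cross = 1·-0.5000 = -0.5000
Σcross = 815.2500 → A = |Σcross|/2 = 407.6250 mm²
Σ(r_i+r_j)·cross = 20955.8750 → first moment M = |Σ|/6 = 3492.6458
R_c = M/A = 3492.6458/407.6250 = 8.5683 mm
θ = 141° = 2.460914 rad
V = θ·R_c·A = 2.460914·8.5683·407.6250 = 8595.102 mm³

Volume = 8595.102 mm³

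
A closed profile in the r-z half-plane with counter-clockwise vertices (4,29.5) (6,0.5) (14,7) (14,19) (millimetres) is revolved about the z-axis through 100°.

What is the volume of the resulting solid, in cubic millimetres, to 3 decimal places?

Profile (r,z), 4 vertices: (4,29.5) (6,0.5) (14,7) (14,19)
edge 0: (4,29.5)→(6,0.5)  cross = 4·0.5 − 6·29.5 = -175.0000; (r_i+r_j)·cross = 10·-175.0000 = -1750.0000
edge 1: (6,0.5)→(14,7)  cross = 6·7 − 14·0.5 = 35.0000; (r_i+r_j)·cross = 20·35.0000 = 700.0000
edge 2: (14,7)→(14,19)  cross = 14·19 − 14·7 = 168.0000; (r_i+r_j)·cross = 28·168.0000 = 4704.0000
edge 3: (14,19)→(4,29.5)  cross = 14·29.5 − 4·19 = 337.0000; (r_i+r_j)·cross = 18·337.0000 = 6066.0000
Σcross = 365.0000 → A = |Σcross|/2 = 182.5000 mm²
Σ(r_i+r_j)·cross = 9720.0000 → first moment M = |Σ|/6 = 1620.0000
R_c = M/A = 1620.0000/182.5000 = 8.8767 mm
θ = 100° = 1.745329 rad
V = θ·R_c·A = 1.745329·8.8767·182.5000 = 2827.433 mm³

Volume = 2827.433 mm³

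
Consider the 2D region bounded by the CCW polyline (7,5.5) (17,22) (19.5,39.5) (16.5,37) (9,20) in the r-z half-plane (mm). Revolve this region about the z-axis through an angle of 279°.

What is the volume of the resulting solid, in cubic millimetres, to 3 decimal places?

Profile (r,z), 5 vertices: (7,5.5) (17,22) (19.5,39.5) (16.5,37) (9,20)
edge 0: (7,5.5)→(17,22)  cross = 7·22 − 17·5.5 = 60.5000; (r_i+r_j)·cross = 24·60.5000 = 1452.0000
edge 1: (17,22)→(19.5,39.5)  cross = 17·39.5 − 19.5·22 = 242.5000; (r_i+r_j)·cross = 36.5·242.5000 = 8851.2500
edge 2: (19.5,39.5)→(16.5,37)  cross = 19.5·37 − 16.5·39.5 = 69.7500; (r_i+r_j)·cross = 36·69.7500 = 2511.0000
edge 3: (16.5,37)→(9,20)  cross = 16.5·20 − 9·37 = -3.0000; (r_i+r_j)·cross = 25.5·-3.0000 = -76.5000
edge 4: (9,20)→(7,5.5)  cross = 9·5.5 − 7·20 = -90.5000; (r_i+r_j)·cross = 16·-90.5000 = -1448.0000
Σcross = 279.2500 → A = |Σcross|/2 = 139.6250 mm²
Σ(r_i+r_j)·cross = 11289.7500 → first moment M = |Σ|/6 = 1881.6250
R_c = M/A = 1881.6250/139.6250 = 13.4763 mm
θ = 279° = 4.869469 rad
V = θ·R_c·A = 4.869469·13.4763·139.6250 = 9162.514 mm³

Volume = 9162.514 mm³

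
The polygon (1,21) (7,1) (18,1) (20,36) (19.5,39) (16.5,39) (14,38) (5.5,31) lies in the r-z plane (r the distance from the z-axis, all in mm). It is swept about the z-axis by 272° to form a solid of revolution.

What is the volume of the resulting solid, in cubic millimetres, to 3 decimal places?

Profile (r,z), 8 vertices: (1,21) (7,1) (18,1) (20,36) (19.5,39) (16.5,39) (14,38) (5.5,31)
edge 0: (1,21)→(7,1)  cross = 1·1 − 7·21 = -146.0000; (r_i+r_j)·cross = 8·-146.0000 = -1168.0000
edge 1: (7,1)→(18,1)  cross = 7·1 − 18·1 = -11.0000; (r_i+r_j)·cross = 25·-11.0000 = -275.0000
edge 2: (18,1)→(20,36)  cross = 18·36 − 20·1 = 628.0000; (r_i+r_j)·cross = 38·628.0000 = 23864.0000
edge 3: (20,36)→(19.5,39)  cross = 20·39 − 19.5·36 = 78.0000; (r_i+r_j)·cross = 39.5·78.0000 = 3081.0000
edge 4: (19.5,39)→(16.5,39)  cross = 19.5·39 − 16.5·39 = 117.0000; (r_i+r_j)·cross = 36·117.0000 = 4212.0000
edge 5: (16.5,39)→(14,38)  cross = 16.5·38 − 14·39 = 81.0000; (r_i+r_j)·cross = 30.5·81.0000 = 2470.5000
edge 6: (14,38)→(5.5,31)  cross = 14·31 − 5.5·38 = 225.0000; (r_i+r_j)·cross = 19.5·225.0000 = 4387.5000
edge 7: (5.5,31)→(1,21)  cross = 5.5·21 − 1·31 = 84.5000; (r_i+r_j)·cross = 6.5·84.5000 = 549.2500
Σcross = 1056.5000 → A = |Σcross|/2 = 528.2500 mm²
Σ(r_i+r_j)·cross = 37121.2500 → first moment M = |Σ|/6 = 6186.8750
R_c = M/A = 6186.8750/528.2500 = 11.7120 mm
θ = 272° = 4.747296 rad
V = θ·R_c·A = 4.747296·11.7120·528.2500 = 29370.924 mm³

Volume = 29370.924 mm³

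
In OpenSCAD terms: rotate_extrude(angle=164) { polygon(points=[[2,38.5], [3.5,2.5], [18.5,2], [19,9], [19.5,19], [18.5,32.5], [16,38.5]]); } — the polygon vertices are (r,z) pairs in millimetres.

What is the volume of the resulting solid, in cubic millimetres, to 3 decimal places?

Profile (r,z), 7 vertices: (2,38.5) (3.5,2.5) (18.5,2) (19,9) (19.5,19) (18.5,32.5) (16,38.5)
edge 0: (2,38.5)→(3.5,2.5)  cross = 2·2.5 − 3.5·38.5 = -129.7500; (r_i+r_j)·cross = 5.5·-129.7500 = -713.6250
edge 1: (3.5,2.5)→(18.5,2)  cross = 3.5·2 − 18.5·2.5 = -39.2500; (r_i+r_j)·cross = 22·-39.2500 = -863.5000
edge 2: (18.5,2)→(19,9)  cross = 18.5·9 − 19·2 = 128.5000; (r_i+r_j)·cross = 37.5·128.5000 = 4818.7500
edge 3: (19,9)→(19.5,19)  cross = 19·19 − 19.5·9 = 185.5000; (r_i+r_j)·cross = 38.5·185.5000 = 7141.7500
edge 4: (19.5,19)→(18.5,32.5)  cross = 19.5·32.5 − 18.5·19 = 282.2500; (r_i+r_j)·cross = 38·282.2500 = 10725.5000
edge 5: (18.5,32.5)→(16,38.5)  cross = 18.5·38.5 − 16·32.5 = 192.2500; (r_i+r_j)·cross = 34.5·192.2500 = 6632.6250
edge 6: (16,38.5)→(2,38.5)  cross = 16·38.5 − 2·38.5 = 539.0000; (r_i+r_j)·cross = 18·539.0000 = 9702.0000
Σcross = 1158.5000 → A = |Σcross|/2 = 579.2500 mm²
Σ(r_i+r_j)·cross = 37443.5000 → first moment M = |Σ|/6 = 6240.5833
R_c = M/A = 6240.5833/579.2500 = 10.7736 mm
θ = 164° = 2.862340 rad
V = θ·R_c·A = 2.862340·10.7736·579.2500 = 17862.671 mm³

Volume = 17862.671 mm³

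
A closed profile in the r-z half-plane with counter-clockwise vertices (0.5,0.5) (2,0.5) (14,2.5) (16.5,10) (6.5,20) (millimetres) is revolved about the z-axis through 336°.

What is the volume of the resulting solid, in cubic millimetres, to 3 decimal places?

Profile (r,z), 5 vertices: (0.5,0.5) (2,0.5) (14,2.5) (16.5,10) (6.5,20)
edge 0: (0.5,0.5)→(2,0.5)  cross = 0.5·0.5 − 2·0.5 = -0.7500; (r_i+r_j)·cross = 2.5·-0.7500 = -1.8750
edge 1: (2,0.5)→(14,2.5)  cross = 2·2.5 − 14·0.5 = -2.0000; (r_i+r_j)·cross = 16·-2.0000 = -32.0000
edge 2: (14,2.5)→(16.5,10)  cross = 14·10 − 16.5·2.5 = 98.7500; (r_i+r_j)·cross = 30.5·98.7500 = 3011.8750
edge 3: (16.5,10)→(6.5,20)  cross = 16.5·20 − 6.5·10 = 265.0000; (r_i+r_j)·cross = 23·265.0000 = 6095.0000
edge 4: (6.5,20)→(0.5,0.5)  cross = 6.5·0.5 − 0.5·20 = -6.7500; (r_i+r_j)·cross = 7·-6.7500 = -47.2500
Σcross = 354.2500 → A = |Σcross|/2 = 177.1250 mm²
Σ(r_i+r_j)·cross = 9025.7500 → first moment M = |Σ|/6 = 1504.2917
R_c = M/A = 1504.2917/177.1250 = 8.4928 mm
θ = 336° = 5.864306 rad
V = θ·R_c·A = 5.864306·8.4928·177.1250 = 8821.627 mm³

Volume = 8821.627 mm³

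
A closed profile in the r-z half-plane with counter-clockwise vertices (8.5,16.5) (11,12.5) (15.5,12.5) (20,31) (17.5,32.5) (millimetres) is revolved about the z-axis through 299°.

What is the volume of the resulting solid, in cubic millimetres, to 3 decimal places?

Volume = 8333.130 mm³

Profile (r,z), 5 vertices: (8.5,16.5) (11,12.5) (15.5,12.5) (20,31) (17.5,32.5)
edge 0: (8.5,16.5)→(11,12.5)  cross = 8.5·12.5 − 11·16.5 = -75.2500; (r_i+r_j)·cross = 19.5·-75.2500 = -1467.3750
edge 1: (11,12.5)→(15.5,12.5)  cross = 11·12.5 − 15.5·12.5 = -56.2500; (r_i+r_j)·cross = 26.5·-56.2500 = -1490.6250
edge 2: (15.5,12.5)→(20,31)  cross = 15.5·31 − 20·12.5 = 230.5000; (r_i+r_j)·cross = 35.5·230.5000 = 8182.7500
edge 3: (20,31)→(17.5,32.5)  cross = 20·32.5 − 17.5·31 = 107.5000; (r_i+r_j)·cross = 37.5·107.5000 = 4031.2500
edge 4: (17.5,32.5)→(8.5,16.5)  cross = 17.5·16.5 − 8.5·32.5 = 12.5000; (r_i+r_j)·cross = 26·12.5000 = 325.0000
Σcross = 219.0000 → A = |Σcross|/2 = 109.5000 mm²
Σ(r_i+r_j)·cross = 9581.0000 → first moment M = |Σ|/6 = 1596.8333
R_c = M/A = 1596.8333/109.5000 = 14.5830 mm
θ = 299° = 5.218534 rad
V = θ·R_c·A = 5.218534·14.5830·109.5000 = 8333.130 mm³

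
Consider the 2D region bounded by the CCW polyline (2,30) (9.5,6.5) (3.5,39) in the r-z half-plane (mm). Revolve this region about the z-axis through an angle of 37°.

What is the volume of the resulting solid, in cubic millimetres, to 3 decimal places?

Volume = 165.883 mm³

Profile (r,z), 3 vertices: (2,30) (9.5,6.5) (3.5,39)
edge 0: (2,30)→(9.5,6.5)  cross = 2·6.5 − 9.5·30 = -272.0000; (r_i+r_j)·cross = 11.5·-272.0000 = -3128.0000
edge 1: (9.5,6.5)→(3.5,39)  cross = 9.5·39 − 3.5·6.5 = 347.7500; (r_i+r_j)·cross = 13·347.7500 = 4520.7500
edge 2: (3.5,39)→(2,30)  cross = 3.5·30 − 2·39 = 27.0000; (r_i+r_j)·cross = 5.5·27.0000 = 148.5000
Σcross = 102.7500 → A = |Σcross|/2 = 51.3750 mm²
Σ(r_i+r_j)·cross = 1541.2500 → first moment M = |Σ|/6 = 256.8750
R_c = M/A = 256.8750/51.3750 = 5.0000 mm
θ = 37° = 0.645772 rad
V = θ·R_c·A = 0.645772·5.0000·51.3750 = 165.883 mm³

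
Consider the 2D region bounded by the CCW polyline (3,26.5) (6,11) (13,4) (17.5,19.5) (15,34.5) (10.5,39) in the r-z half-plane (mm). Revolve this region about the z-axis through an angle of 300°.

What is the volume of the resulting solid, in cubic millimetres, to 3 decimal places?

Volume = 17605.463 mm³

Profile (r,z), 6 vertices: (3,26.5) (6,11) (13,4) (17.5,19.5) (15,34.5) (10.5,39)
edge 0: (3,26.5)→(6,11)  cross = 3·11 − 6·26.5 = -126.0000; (r_i+r_j)·cross = 9·-126.0000 = -1134.0000
edge 1: (6,11)→(13,4)  cross = 6·4 − 13·11 = -119.0000; (r_i+r_j)·cross = 19·-119.0000 = -2261.0000
edge 2: (13,4)→(17.5,19.5)  cross = 13·19.5 − 17.5·4 = 183.5000; (r_i+r_j)·cross = 30.5·183.5000 = 5596.7500
edge 3: (17.5,19.5)→(15,34.5)  cross = 17.5·34.5 − 15·19.5 = 311.2500; (r_i+r_j)·cross = 32.5·311.2500 = 10115.6250
edge 4: (15,34.5)→(10.5,39)  cross = 15·39 − 10.5·34.5 = 222.7500; (r_i+r_j)·cross = 25.5·222.7500 = 5680.1250
edge 5: (10.5,39)→(3,26.5)  cross = 10.5·26.5 − 3·39 = 161.2500; (r_i+r_j)·cross = 13.5·161.2500 = 2176.8750
Σcross = 633.7500 → A = |Σcross|/2 = 316.8750 mm²
Σ(r_i+r_j)·cross = 20174.3750 → first moment M = |Σ|/6 = 3362.3958
R_c = M/A = 3362.3958/316.8750 = 10.6111 mm
θ = 300° = 5.235988 rad
V = θ·R_c·A = 5.235988·10.6111·316.8750 = 17605.463 mm³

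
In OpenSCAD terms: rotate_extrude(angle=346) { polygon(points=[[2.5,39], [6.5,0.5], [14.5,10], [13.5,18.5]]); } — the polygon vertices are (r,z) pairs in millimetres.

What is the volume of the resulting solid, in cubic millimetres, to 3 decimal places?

Profile (r,z), 4 vertices: (2.5,39) (6.5,0.5) (14.5,10) (13.5,18.5)
edge 0: (2.5,39)→(6.5,0.5)  cross = 2.5·0.5 − 6.5·39 = -252.2500; (r_i+r_j)·cross = 9·-252.2500 = -2270.2500
edge 1: (6.5,0.5)→(14.5,10)  cross = 6.5·10 − 14.5·0.5 = 57.7500; (r_i+r_j)·cross = 21·57.7500 = 1212.7500
edge 2: (14.5,10)→(13.5,18.5)  cross = 14.5·18.5 − 13.5·10 = 133.2500; (r_i+r_j)·cross = 28·133.2500 = 3731.0000
edge 3: (13.5,18.5)→(2.5,39)  cross = 13.5·39 − 2.5·18.5 = 480.2500; (r_i+r_j)·cross = 16·480.2500 = 7684.0000
Σcross = 419.0000 → A = |Σcross|/2 = 209.5000 mm²
Σ(r_i+r_j)·cross = 10357.5000 → first moment M = |Σ|/6 = 1726.2500
R_c = M/A = 1726.2500/209.5000 = 8.2399 mm
θ = 346° = 6.038839 rad
V = θ·R_c·A = 6.038839·8.2399·209.5000 = 10424.546 mm³

Volume = 10424.546 mm³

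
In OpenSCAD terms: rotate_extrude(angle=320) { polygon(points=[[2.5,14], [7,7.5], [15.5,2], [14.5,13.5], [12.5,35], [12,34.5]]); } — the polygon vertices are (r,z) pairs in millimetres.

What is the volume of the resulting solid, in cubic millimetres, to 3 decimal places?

Volume = 12064.879 mm³

Profile (r,z), 6 vertices: (2.5,14) (7,7.5) (15.5,2) (14.5,13.5) (12.5,35) (12,34.5)
edge 0: (2.5,14)→(7,7.5)  cross = 2.5·7.5 − 7·14 = -79.2500; (r_i+r_j)·cross = 9.5·-79.2500 = -752.8750
edge 1: (7,7.5)→(15.5,2)  cross = 7·2 − 15.5·7.5 = -102.2500; (r_i+r_j)·cross = 22.5·-102.2500 = -2300.6250
edge 2: (15.5,2)→(14.5,13.5)  cross = 15.5·13.5 − 14.5·2 = 180.2500; (r_i+r_j)·cross = 30·180.2500 = 5407.5000
edge 3: (14.5,13.5)→(12.5,35)  cross = 14.5·35 − 12.5·13.5 = 338.7500; (r_i+r_j)·cross = 27·338.7500 = 9146.2500
edge 4: (12.5,35)→(12,34.5)  cross = 12.5·34.5 − 12·35 = 11.2500; (r_i+r_j)·cross = 24.5·11.2500 = 275.6250
edge 5: (12,34.5)→(2.5,14)  cross = 12·14 − 2.5·34.5 = 81.7500; (r_i+r_j)·cross = 14.5·81.7500 = 1185.3750
Σcross = 430.5000 → A = |Σcross|/2 = 215.2500 mm²
Σ(r_i+r_j)·cross = 12961.2500 → first moment M = |Σ|/6 = 2160.2083
R_c = M/A = 2160.2083/215.2500 = 10.0358 mm
θ = 320° = 5.585054 rad
V = θ·R_c·A = 5.585054·10.0358·215.2500 = 12064.879 mm³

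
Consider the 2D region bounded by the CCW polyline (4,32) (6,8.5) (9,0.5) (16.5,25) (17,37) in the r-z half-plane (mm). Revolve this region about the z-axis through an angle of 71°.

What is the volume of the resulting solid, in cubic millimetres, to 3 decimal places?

Profile (r,z), 5 vertices: (4,32) (6,8.5) (9,0.5) (16.5,25) (17,37)
edge 0: (4,32)→(6,8.5)  cross = 4·8.5 − 6·32 = -158.0000; (r_i+r_j)·cross = 10·-158.0000 = -1580.0000
edge 1: (6,8.5)→(9,0.5)  cross = 6·0.5 − 9·8.5 = -73.5000; (r_i+r_j)·cross = 15·-73.5000 = -1102.5000
edge 2: (9,0.5)→(16.5,25)  cross = 9·25 − 16.5·0.5 = 216.7500; (r_i+r_j)·cross = 25.5·216.7500 = 5527.1250
edge 3: (16.5,25)→(17,37)  cross = 16.5·37 − 17·25 = 185.5000; (r_i+r_j)·cross = 33.5·185.5000 = 6214.2500
edge 4: (17,37)→(4,32)  cross = 17·32 − 4·37 = 396.0000; (r_i+r_j)·cross = 21·396.0000 = 8316.0000
Σcross = 566.7500 → A = |Σcross|/2 = 283.3750 mm²
Σ(r_i+r_j)·cross = 17374.8750 → first moment M = |Σ|/6 = 2895.8125
R_c = M/A = 2895.8125/283.3750 = 10.2190 mm
θ = 71° = 1.239184 rad
V = θ·R_c·A = 1.239184·10.2190·283.3750 = 3588.444 mm³

Volume = 3588.444 mm³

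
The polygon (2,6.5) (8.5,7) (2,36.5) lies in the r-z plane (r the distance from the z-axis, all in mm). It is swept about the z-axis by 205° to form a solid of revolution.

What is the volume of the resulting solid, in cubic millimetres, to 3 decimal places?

Volume = 1453.532 mm³

Profile (r,z), 3 vertices: (2,6.5) (8.5,7) (2,36.5)
edge 0: (2,6.5)→(8.5,7)  cross = 2·7 − 8.5·6.5 = -41.2500; (r_i+r_j)·cross = 10.5·-41.2500 = -433.1250
edge 1: (8.5,7)→(2,36.5)  cross = 8.5·36.5 − 2·7 = 296.2500; (r_i+r_j)·cross = 10.5·296.2500 = 3110.6250
edge 2: (2,36.5)→(2,6.5)  cross = 2·6.5 − 2·36.5 = -60.0000; (r_i+r_j)·cross = 4·-60.0000 = -240.0000
Σcross = 195.0000 → A = |Σcross|/2 = 97.5000 mm²
Σ(r_i+r_j)·cross = 2437.5000 → first moment M = |Σ|/6 = 406.2500
R_c = M/A = 406.2500/97.5000 = 4.1667 mm
θ = 205° = 3.577925 rad
V = θ·R_c·A = 3.577925·4.1667·97.5000 = 1453.532 mm³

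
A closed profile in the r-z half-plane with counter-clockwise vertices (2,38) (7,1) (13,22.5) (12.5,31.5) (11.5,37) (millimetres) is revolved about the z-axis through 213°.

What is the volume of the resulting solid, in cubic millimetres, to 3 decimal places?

Volume = 6871.816 mm³

Profile (r,z), 5 vertices: (2,38) (7,1) (13,22.5) (12.5,31.5) (11.5,37)
edge 0: (2,38)→(7,1)  cross = 2·1 − 7·38 = -264.0000; (r_i+r_j)·cross = 9·-264.0000 = -2376.0000
edge 1: (7,1)→(13,22.5)  cross = 7·22.5 − 13·1 = 144.5000; (r_i+r_j)·cross = 20·144.5000 = 2890.0000
edge 2: (13,22.5)→(12.5,31.5)  cross = 13·31.5 − 12.5·22.5 = 128.2500; (r_i+r_j)·cross = 25.5·128.2500 = 3270.3750
edge 3: (12.5,31.5)→(11.5,37)  cross = 12.5·37 − 11.5·31.5 = 100.2500; (r_i+r_j)·cross = 24·100.2500 = 2406.0000
edge 4: (11.5,37)→(2,38)  cross = 11.5·38 − 2·37 = 363.0000; (r_i+r_j)·cross = 13.5·363.0000 = 4900.5000
Σcross = 472.0000 → A = |Σcross|/2 = 236.0000 mm²
Σ(r_i+r_j)·cross = 11090.8750 → first moment M = |Σ|/6 = 1848.4792
R_c = M/A = 1848.4792/236.0000 = 7.8325 mm
θ = 213° = 3.717551 rad
V = θ·R_c·A = 3.717551·7.8325·236.0000 = 6871.816 mm³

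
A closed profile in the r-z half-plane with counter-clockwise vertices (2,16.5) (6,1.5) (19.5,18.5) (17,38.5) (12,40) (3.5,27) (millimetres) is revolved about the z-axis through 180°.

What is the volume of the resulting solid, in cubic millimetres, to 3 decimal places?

Profile (r,z), 6 vertices: (2,16.5) (6,1.5) (19.5,18.5) (17,38.5) (12,40) (3.5,27)
edge 0: (2,16.5)→(6,1.5)  cross = 2·1.5 − 6·16.5 = -96.0000; (r_i+r_j)·cross = 8·-96.0000 = -768.0000
edge 1: (6,1.5)→(19.5,18.5)  cross = 6·18.5 − 19.5·1.5 = 81.7500; (r_i+r_j)·cross = 25.5·81.7500 = 2084.6250
edge 2: (19.5,18.5)→(17,38.5)  cross = 19.5·38.5 − 17·18.5 = 436.2500; (r_i+r_j)·cross = 36.5·436.2500 = 15923.1250
edge 3: (17,38.5)→(12,40)  cross = 17·40 − 12·38.5 = 218.0000; (r_i+r_j)·cross = 29·218.0000 = 6322.0000
edge 4: (12,40)→(3.5,27)  cross = 12·27 − 3.5·40 = 184.0000; (r_i+r_j)·cross = 15.5·184.0000 = 2852.0000
edge 5: (3.5,27)→(2,16.5)  cross = 3.5·16.5 − 2·27 = 3.7500; (r_i+r_j)·cross = 5.5·3.7500 = 20.6250
Σcross = 827.7500 → A = |Σcross|/2 = 413.8750 mm²
Σ(r_i+r_j)·cross = 26434.3750 → first moment M = |Σ|/6 = 4405.7292
R_c = M/A = 4405.7292/413.8750 = 10.6451 mm
θ = 180° = 3.141593 rad
V = θ·R_c·A = 3.141593·10.6451·413.8750 = 13841.006 mm³

Volume = 13841.006 mm³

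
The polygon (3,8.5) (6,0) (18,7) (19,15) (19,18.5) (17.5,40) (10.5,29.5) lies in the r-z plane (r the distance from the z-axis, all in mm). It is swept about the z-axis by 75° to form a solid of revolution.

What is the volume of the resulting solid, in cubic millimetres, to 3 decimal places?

Volume = 5841.017 mm³

Profile (r,z), 7 vertices: (3,8.5) (6,0) (18,7) (19,15) (19,18.5) (17.5,40) (10.5,29.5)
edge 0: (3,8.5)→(6,0)  cross = 3·0 − 6·8.5 = -51.0000; (r_i+r_j)·cross = 9·-51.0000 = -459.0000
edge 1: (6,0)→(18,7)  cross = 6·7 − 18·0 = 42.0000; (r_i+r_j)·cross = 24·42.0000 = 1008.0000
edge 2: (18,7)→(19,15)  cross = 18·15 − 19·7 = 137.0000; (r_i+r_j)·cross = 37·137.0000 = 5069.0000
edge 3: (19,15)→(19,18.5)  cross = 19·18.5 − 19·15 = 66.5000; (r_i+r_j)·cross = 38·66.5000 = 2527.0000
edge 4: (19,18.5)→(17.5,40)  cross = 19·40 − 17.5·18.5 = 436.2500; (r_i+r_j)·cross = 36.5·436.2500 = 15923.1250
edge 5: (17.5,40)→(10.5,29.5)  cross = 17.5·29.5 − 10.5·40 = 96.2500; (r_i+r_j)·cross = 28·96.2500 = 2695.0000
edge 6: (10.5,29.5)→(3,8.5)  cross = 10.5·8.5 − 3·29.5 = 0.7500; (r_i+r_j)·cross = 13.5·0.7500 = 10.1250
Σcross = 727.7500 → A = |Σcross|/2 = 363.8750 mm²
Σ(r_i+r_j)·cross = 26773.2500 → first moment M = |Σ|/6 = 4462.2083
R_c = M/A = 4462.2083/363.8750 = 12.2630 mm
θ = 75° = 1.308997 rad
V = θ·R_c·A = 1.308997·12.2630·363.8750 = 5841.017 mm³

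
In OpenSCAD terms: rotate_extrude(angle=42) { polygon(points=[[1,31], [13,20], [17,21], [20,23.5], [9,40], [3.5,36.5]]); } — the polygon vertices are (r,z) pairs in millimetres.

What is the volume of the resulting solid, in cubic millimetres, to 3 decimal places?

Profile (r,z), 6 vertices: (1,31) (13,20) (17,21) (20,23.5) (9,40) (3.5,36.5)
edge 0: (1,31)→(13,20)  cross = 1·20 − 13·31 = -383.0000; (r_i+r_j)·cross = 14·-383.0000 = -5362.0000
edge 1: (13,20)→(17,21)  cross = 13·21 − 17·20 = -67.0000; (r_i+r_j)·cross = 30·-67.0000 = -2010.0000
edge 2: (17,21)→(20,23.5)  cross = 17·23.5 − 20·21 = -20.5000; (r_i+r_j)·cross = 37·-20.5000 = -758.5000
edge 3: (20,23.5)→(9,40)  cross = 20·40 − 9·23.5 = 588.5000; (r_i+r_j)·cross = 29·588.5000 = 17066.5000
edge 4: (9,40)→(3.5,36.5)  cross = 9·36.5 − 3.5·40 = 188.5000; (r_i+r_j)·cross = 12.5·188.5000 = 2356.2500
edge 5: (3.5,36.5)→(1,31)  cross = 3.5·31 − 1·36.5 = 72.0000; (r_i+r_j)·cross = 4.5·72.0000 = 324.0000
Σcross = 378.5000 → A = |Σcross|/2 = 189.2500 mm²
Σ(r_i+r_j)·cross = 11616.2500 → first moment M = |Σ|/6 = 1936.0417
R_c = M/A = 1936.0417/189.2500 = 10.2301 mm
θ = 42° = 0.733038 rad
V = θ·R_c·A = 0.733038·10.2301·189.2500 = 1419.193 mm³

Volume = 1419.193 mm³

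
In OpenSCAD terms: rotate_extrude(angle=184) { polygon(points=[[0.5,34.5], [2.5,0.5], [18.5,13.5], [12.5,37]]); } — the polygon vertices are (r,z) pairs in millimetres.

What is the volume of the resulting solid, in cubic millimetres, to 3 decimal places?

Profile (r,z), 4 vertices: (0.5,34.5) (2.5,0.5) (18.5,13.5) (12.5,37)
edge 0: (0.5,34.5)→(2.5,0.5)  cross = 0.5·0.5 − 2.5·34.5 = -86.0000; (r_i+r_j)·cross = 3·-86.0000 = -258.0000
edge 1: (2.5,0.5)→(18.5,13.5)  cross = 2.5·13.5 − 18.5·0.5 = 24.5000; (r_i+r_j)·cross = 21·24.5000 = 514.5000
edge 2: (18.5,13.5)→(12.5,37)  cross = 18.5·37 − 12.5·13.5 = 515.7500; (r_i+r_j)·cross = 31·515.7500 = 15988.2500
edge 3: (12.5,37)→(0.5,34.5)  cross = 12.5·34.5 − 0.5·37 = 412.7500; (r_i+r_j)·cross = 13·412.7500 = 5365.7500
Σcross = 867.0000 → A = |Σcross|/2 = 433.5000 mm²
Σ(r_i+r_j)·cross = 21610.5000 → first moment M = |Σ|/6 = 3601.7500
R_c = M/A = 3601.7500/433.5000 = 8.3085 mm
θ = 184° = 3.211406 rad
V = θ·R_c·A = 3.211406·8.3085·433.5000 = 11566.681 mm³

Volume = 11566.681 mm³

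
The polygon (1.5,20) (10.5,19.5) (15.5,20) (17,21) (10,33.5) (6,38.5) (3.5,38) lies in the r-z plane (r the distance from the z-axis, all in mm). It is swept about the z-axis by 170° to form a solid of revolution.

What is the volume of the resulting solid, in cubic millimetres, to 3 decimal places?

Volume = 4234.303 mm³

Profile (r,z), 7 vertices: (1.5,20) (10.5,19.5) (15.5,20) (17,21) (10,33.5) (6,38.5) (3.5,38)
edge 0: (1.5,20)→(10.5,19.5)  cross = 1.5·19.5 − 10.5·20 = -180.7500; (r_i+r_j)·cross = 12·-180.7500 = -2169.0000
edge 1: (10.5,19.5)→(15.5,20)  cross = 10.5·20 − 15.5·19.5 = -92.2500; (r_i+r_j)·cross = 26·-92.2500 = -2398.5000
edge 2: (15.5,20)→(17,21)  cross = 15.5·21 − 17·20 = -14.5000; (r_i+r_j)·cross = 32.5·-14.5000 = -471.2500
edge 3: (17,21)→(10,33.5)  cross = 17·33.5 − 10·21 = 359.5000; (r_i+r_j)·cross = 27·359.5000 = 9706.5000
edge 4: (10,33.5)→(6,38.5)  cross = 10·38.5 − 6·33.5 = 184.0000; (r_i+r_j)·cross = 16·184.0000 = 2944.0000
edge 5: (6,38.5)→(3.5,38)  cross = 6·38 − 3.5·38.5 = 93.2500; (r_i+r_j)·cross = 9.5·93.2500 = 885.8750
edge 6: (3.5,38)→(1.5,20)  cross = 3.5·20 − 1.5·38 = 13.0000; (r_i+r_j)·cross = 5·13.0000 = 65.0000
Σcross = 362.2500 → A = |Σcross|/2 = 181.1250 mm²
Σ(r_i+r_j)·cross = 8562.6250 → first moment M = |Σ|/6 = 1427.1042
R_c = M/A = 1427.1042/181.1250 = 7.8791 mm
θ = 170° = 2.967060 rad
V = θ·R_c·A = 2.967060·7.8791·181.1250 = 4234.303 mm³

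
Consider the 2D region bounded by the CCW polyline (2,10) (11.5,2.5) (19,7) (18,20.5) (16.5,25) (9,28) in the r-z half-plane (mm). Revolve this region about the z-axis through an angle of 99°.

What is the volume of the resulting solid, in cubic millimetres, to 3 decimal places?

Volume = 5628.232 mm³

Profile (r,z), 6 vertices: (2,10) (11.5,2.5) (19,7) (18,20.5) (16.5,25) (9,28)
edge 0: (2,10)→(11.5,2.5)  cross = 2·2.5 − 11.5·10 = -110.0000; (r_i+r_j)·cross = 13.5·-110.0000 = -1485.0000
edge 1: (11.5,2.5)→(19,7)  cross = 11.5·7 − 19·2.5 = 33.0000; (r_i+r_j)·cross = 30.5·33.0000 = 1006.5000
edge 2: (19,7)→(18,20.5)  cross = 19·20.5 − 18·7 = 263.5000; (r_i+r_j)·cross = 37·263.5000 = 9749.5000
edge 3: (18,20.5)→(16.5,25)  cross = 18·25 − 16.5·20.5 = 111.7500; (r_i+r_j)·cross = 34.5·111.7500 = 3855.3750
edge 4: (16.5,25)→(9,28)  cross = 16.5·28 − 9·25 = 237.0000; (r_i+r_j)·cross = 25.5·237.0000 = 6043.5000
edge 5: (9,28)→(2,10)  cross = 9·10 − 2·28 = 34.0000; (r_i+r_j)·cross = 11·34.0000 = 374.0000
Σcross = 569.2500 → A = |Σcross|/2 = 284.6250 mm²
Σ(r_i+r_j)·cross = 19543.8750 → first moment M = |Σ|/6 = 3257.3125
R_c = M/A = 3257.3125/284.6250 = 11.4442 mm
θ = 99° = 1.727876 rad
V = θ·R_c·A = 1.727876·11.4442·284.6250 = 5628.232 mm³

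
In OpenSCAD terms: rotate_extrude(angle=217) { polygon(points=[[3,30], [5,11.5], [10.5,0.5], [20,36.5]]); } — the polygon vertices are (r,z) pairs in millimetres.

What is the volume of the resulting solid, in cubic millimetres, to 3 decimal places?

Profile (r,z), 4 vertices: (3,30) (5,11.5) (10.5,0.5) (20,36.5)
edge 0: (3,30)→(5,11.5)  cross = 3·11.5 − 5·30 = -115.5000; (r_i+r_j)·cross = 8·-115.5000 = -924.0000
edge 1: (5,11.5)→(10.5,0.5)  cross = 5·0.5 − 10.5·11.5 = -118.2500; (r_i+r_j)·cross = 15.5·-118.2500 = -1832.8750
edge 2: (10.5,0.5)→(20,36.5)  cross = 10.5·36.5 − 20·0.5 = 373.2500; (r_i+r_j)·cross = 30.5·373.2500 = 11384.1250
edge 3: (20,36.5)→(3,30)  cross = 20·30 − 3·36.5 = 490.5000; (r_i+r_j)·cross = 23·490.5000 = 11281.5000
Σcross = 630.0000 → A = |Σcross|/2 = 315.0000 mm²
Σ(r_i+r_j)·cross = 19908.7500 → first moment M = |Σ|/6 = 3318.1250
R_c = M/A = 3318.1250/315.0000 = 10.5337 mm
θ = 217° = 3.787364 rad
V = θ·R_c·A = 3.787364·10.5337·315.0000 = 12566.949 mm³

Volume = 12566.949 mm³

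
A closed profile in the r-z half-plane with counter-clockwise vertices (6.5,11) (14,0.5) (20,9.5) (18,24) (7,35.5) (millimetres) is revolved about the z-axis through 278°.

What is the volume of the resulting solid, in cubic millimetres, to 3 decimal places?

Profile (r,z), 5 vertices: (6.5,11) (14,0.5) (20,9.5) (18,24) (7,35.5)
edge 0: (6.5,11)→(14,0.5)  cross = 6.5·0.5 − 14·11 = -150.7500; (r_i+r_j)·cross = 20.5·-150.7500 = -3090.3750
edge 1: (14,0.5)→(20,9.5)  cross = 14·9.5 − 20·0.5 = 123.0000; (r_i+r_j)·cross = 34·123.0000 = 4182.0000
edge 2: (20,9.5)→(18,24)  cross = 20·24 − 18·9.5 = 309.0000; (r_i+r_j)·cross = 38·309.0000 = 11742.0000
edge 3: (18,24)→(7,35.5)  cross = 18·35.5 − 7·24 = 471.0000; (r_i+r_j)·cross = 25·471.0000 = 11775.0000
edge 4: (7,35.5)→(6.5,11)  cross = 7·11 − 6.5·35.5 = -153.7500; (r_i+r_j)·cross = 13.5·-153.7500 = -2075.6250
Σcross = 598.5000 → A = |Σcross|/2 = 299.2500 mm²
Σ(r_i+r_j)·cross = 22533.0000 → first moment M = |Σ|/6 = 3755.5000
R_c = M/A = 3755.5000/299.2500 = 12.5497 mm
θ = 278° = 4.852015 rad
V = θ·R_c·A = 4.852015·12.5497·299.2500 = 18221.744 mm³

Volume = 18221.744 mm³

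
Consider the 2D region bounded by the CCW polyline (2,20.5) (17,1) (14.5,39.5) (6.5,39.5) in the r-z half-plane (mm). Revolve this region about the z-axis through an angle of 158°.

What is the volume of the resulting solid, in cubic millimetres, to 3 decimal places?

Volume = 9747.785 mm³

Profile (r,z), 4 vertices: (2,20.5) (17,1) (14.5,39.5) (6.5,39.5)
edge 0: (2,20.5)→(17,1)  cross = 2·1 − 17·20.5 = -346.5000; (r_i+r_j)·cross = 19·-346.5000 = -6583.5000
edge 1: (17,1)→(14.5,39.5)  cross = 17·39.5 − 14.5·1 = 657.0000; (r_i+r_j)·cross = 31.5·657.0000 = 20695.5000
edge 2: (14.5,39.5)→(6.5,39.5)  cross = 14.5·39.5 − 6.5·39.5 = 316.0000; (r_i+r_j)·cross = 21·316.0000 = 6636.0000
edge 3: (6.5,39.5)→(2,20.5)  cross = 6.5·20.5 − 2·39.5 = 54.2500; (r_i+r_j)·cross = 8.5·54.2500 = 461.1250
Σcross = 680.7500 → A = |Σcross|/2 = 340.3750 mm²
Σ(r_i+r_j)·cross = 21209.1250 → first moment M = |Σ|/6 = 3534.8542
R_c = M/A = 3534.8542/340.3750 = 10.3852 mm
θ = 158° = 2.757620 rad
V = θ·R_c·A = 2.757620·10.3852·340.3750 = 9747.785 mm³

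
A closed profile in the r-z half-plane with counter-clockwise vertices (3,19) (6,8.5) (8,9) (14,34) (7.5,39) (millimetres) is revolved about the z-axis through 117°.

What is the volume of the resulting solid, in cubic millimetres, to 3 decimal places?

Profile (r,z), 5 vertices: (3,19) (6,8.5) (8,9) (14,34) (7.5,39)
edge 0: (3,19)→(6,8.5)  cross = 3·8.5 − 6·19 = -88.5000; (r_i+r_j)·cross = 9·-88.5000 = -796.5000
edge 1: (6,8.5)→(8,9)  cross = 6·9 − 8·8.5 = -14.0000; (r_i+r_j)·cross = 14·-14.0000 = -196.0000
edge 2: (8,9)→(14,34)  cross = 8·34 − 14·9 = 146.0000; (r_i+r_j)·cross = 22·146.0000 = 3212.0000
edge 3: (14,34)→(7.5,39)  cross = 14·39 − 7.5·34 = 291.0000; (r_i+r_j)·cross = 21.5·291.0000 = 6256.5000
edge 4: (7.5,39)→(3,19)  cross = 7.5·19 − 3·39 = 25.5000; (r_i+r_j)·cross = 10.5·25.5000 = 267.7500
Σcross = 360.0000 → A = |Σcross|/2 = 180.0000 mm²
Σ(r_i+r_j)·cross = 8743.7500 → first moment M = |Σ|/6 = 1457.2917
R_c = M/A = 1457.2917/180.0000 = 8.0961 mm
θ = 117° = 2.042035 rad
V = θ·R_c·A = 2.042035·8.0961·180.0000 = 2975.841 mm³

Volume = 2975.841 mm³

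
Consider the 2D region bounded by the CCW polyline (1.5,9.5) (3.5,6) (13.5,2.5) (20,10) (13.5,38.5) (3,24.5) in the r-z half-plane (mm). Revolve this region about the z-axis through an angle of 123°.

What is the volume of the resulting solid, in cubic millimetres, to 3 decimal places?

Volume = 9404.576 mm³

Profile (r,z), 6 vertices: (1.5,9.5) (3.5,6) (13.5,2.5) (20,10) (13.5,38.5) (3,24.5)
edge 0: (1.5,9.5)→(3.5,6)  cross = 1.5·6 − 3.5·9.5 = -24.2500; (r_i+r_j)·cross = 5·-24.2500 = -121.2500
edge 1: (3.5,6)→(13.5,2.5)  cross = 3.5·2.5 − 13.5·6 = -72.2500; (r_i+r_j)·cross = 17·-72.2500 = -1228.2500
edge 2: (13.5,2.5)→(20,10)  cross = 13.5·10 − 20·2.5 = 85.0000; (r_i+r_j)·cross = 33.5·85.0000 = 2847.5000
edge 3: (20,10)→(13.5,38.5)  cross = 20·38.5 − 13.5·10 = 635.0000; (r_i+r_j)·cross = 33.5·635.0000 = 21272.5000
edge 4: (13.5,38.5)→(3,24.5)  cross = 13.5·24.5 − 3·38.5 = 215.2500; (r_i+r_j)·cross = 16.5·215.2500 = 3551.6250
edge 5: (3,24.5)→(1.5,9.5)  cross = 3·9.5 − 1.5·24.5 = -8.2500; (r_i+r_j)·cross = 4.5·-8.2500 = -37.1250
Σcross = 830.5000 → A = |Σcross|/2 = 415.2500 mm²
Σ(r_i+r_j)·cross = 26285.0000 → first moment M = |Σ|/6 = 4380.8333
R_c = M/A = 4380.8333/415.2500 = 10.5499 mm
θ = 123° = 2.146755 rad
V = θ·R_c·A = 2.146755·10.5499·415.2500 = 9404.576 mm³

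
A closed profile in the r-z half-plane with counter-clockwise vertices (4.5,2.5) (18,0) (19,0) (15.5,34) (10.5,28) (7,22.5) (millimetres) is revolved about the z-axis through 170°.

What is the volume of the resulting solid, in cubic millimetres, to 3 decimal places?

Profile (r,z), 6 vertices: (4.5,2.5) (18,0) (19,0) (15.5,34) (10.5,28) (7,22.5)
edge 0: (4.5,2.5)→(18,0)  cross = 4.5·0 − 18·2.5 = -45.0000; (r_i+r_j)·cross = 22.5·-45.0000 = -1012.5000
edge 1: (18,0)→(19,0)  cross = 18·0 − 19·0 = 0.0000; (r_i+r_j)·cross = 37·0.0000 = 0.0000
edge 2: (19,0)→(15.5,34)  cross = 19·34 − 15.5·0 = 646.0000; (r_i+r_j)·cross = 34.5·646.0000 = 22287.0000
edge 3: (15.5,34)→(10.5,28)  cross = 15.5·28 − 10.5·34 = 77.0000; (r_i+r_j)·cross = 26·77.0000 = 2002.0000
edge 4: (10.5,28)→(7,22.5)  cross = 10.5·22.5 − 7·28 = 40.2500; (r_i+r_j)·cross = 17.5·40.2500 = 704.3750
edge 5: (7,22.5)→(4.5,2.5)  cross = 7·2.5 − 4.5·22.5 = -83.7500; (r_i+r_j)·cross = 11.5·-83.7500 = -963.1250
Σcross = 634.5000 → A = |Σcross|/2 = 317.2500 mm²
Σ(r_i+r_j)·cross = 23017.7500 → first moment M = |Σ|/6 = 3836.2917
R_c = M/A = 3836.2917/317.2500 = 12.0923 mm
θ = 170° = 2.967060 rad
V = θ·R_c·A = 2.967060·12.0923·317.2500 = 11382.507 mm³

Volume = 11382.507 mm³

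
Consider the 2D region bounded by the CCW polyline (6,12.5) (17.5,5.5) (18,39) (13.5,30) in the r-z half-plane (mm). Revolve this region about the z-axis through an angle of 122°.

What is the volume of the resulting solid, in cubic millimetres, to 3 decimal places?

Profile (r,z), 4 vertices: (6,12.5) (17.5,5.5) (18,39) (13.5,30)
edge 0: (6,12.5)→(17.5,5.5)  cross = 6·5.5 − 17.5·12.5 = -185.7500; (r_i+r_j)·cross = 23.5·-185.7500 = -4365.1250
edge 1: (17.5,5.5)→(18,39)  cross = 17.5·39 − 18·5.5 = 583.5000; (r_i+r_j)·cross = 35.5·583.5000 = 20714.2500
edge 2: (18,39)→(13.5,30)  cross = 18·30 − 13.5·39 = 13.5000; (r_i+r_j)·cross = 31.5·13.5000 = 425.2500
edge 3: (13.5,30)→(6,12.5)  cross = 13.5·12.5 − 6·30 = -11.2500; (r_i+r_j)·cross = 19.5·-11.2500 = -219.3750
Σcross = 400.0000 → A = |Σcross|/2 = 200.0000 mm²
Σ(r_i+r_j)·cross = 16555.0000 → first moment M = |Σ|/6 = 2759.1667
R_c = M/A = 2759.1667/200.0000 = 13.7958 mm
θ = 122° = 2.129302 rad
V = θ·R_c·A = 2.129302·13.7958·200.0000 = 5875.098 mm³

Volume = 5875.098 mm³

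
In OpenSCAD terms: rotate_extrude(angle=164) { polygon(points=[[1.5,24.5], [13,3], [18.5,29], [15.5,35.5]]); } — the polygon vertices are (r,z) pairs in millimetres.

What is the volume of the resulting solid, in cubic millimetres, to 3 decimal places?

Profile (r,z), 4 vertices: (1.5,24.5) (13,3) (18.5,29) (15.5,35.5)
edge 0: (1.5,24.5)→(13,3)  cross = 1.5·3 − 13·24.5 = -314.0000; (r_i+r_j)·cross = 14.5·-314.0000 = -4553.0000
edge 1: (13,3)→(18.5,29)  cross = 13·29 − 18.5·3 = 321.5000; (r_i+r_j)·cross = 31.5·321.5000 = 10127.2500
edge 2: (18.5,29)→(15.5,35.5)  cross = 18.5·35.5 − 15.5·29 = 207.2500; (r_i+r_j)·cross = 34·207.2500 = 7046.5000
edge 3: (15.5,35.5)→(1.5,24.5)  cross = 15.5·24.5 − 1.5·35.5 = 326.5000; (r_i+r_j)·cross = 17·326.5000 = 5550.5000
Σcross = 541.2500 → A = |Σcross|/2 = 270.6250 mm²
Σ(r_i+r_j)·cross = 18171.2500 → first moment M = |Σ|/6 = 3028.5417
R_c = M/A = 3028.5417/270.6250 = 11.1909 mm
θ = 164° = 2.862340 rad
V = θ·R_c·A = 2.862340·11.1909·270.6250 = 8668.716 mm³

Volume = 8668.716 mm³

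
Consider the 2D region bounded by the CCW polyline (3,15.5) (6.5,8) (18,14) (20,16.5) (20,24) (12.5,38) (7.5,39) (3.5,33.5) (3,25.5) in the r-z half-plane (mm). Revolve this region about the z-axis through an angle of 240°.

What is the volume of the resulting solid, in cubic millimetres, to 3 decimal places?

Volume = 17193.238 mm³

Profile (r,z), 9 vertices: (3,15.5) (6.5,8) (18,14) (20,16.5) (20,24) (12.5,38) (7.5,39) (3.5,33.5) (3,25.5)
edge 0: (3,15.5)→(6.5,8)  cross = 3·8 − 6.5·15.5 = -76.7500; (r_i+r_j)·cross = 9.5·-76.7500 = -729.1250
edge 1: (6.5,8)→(18,14)  cross = 6.5·14 − 18·8 = -53.0000; (r_i+r_j)·cross = 24.5·-53.0000 = -1298.5000
edge 2: (18,14)→(20,16.5)  cross = 18·16.5 − 20·14 = 17.0000; (r_i+r_j)·cross = 38·17.0000 = 646.0000
edge 3: (20,16.5)→(20,24)  cross = 20·24 − 20·16.5 = 150.0000; (r_i+r_j)·cross = 40·150.0000 = 6000.0000
edge 4: (20,24)→(12.5,38)  cross = 20·38 − 12.5·24 = 460.0000; (r_i+r_j)·cross = 32.5·460.0000 = 14950.0000
edge 5: (12.5,38)→(7.5,39)  cross = 12.5·39 − 7.5·38 = 202.5000; (r_i+r_j)·cross = 20·202.5000 = 4050.0000
edge 6: (7.5,39)→(3.5,33.5)  cross = 7.5·33.5 − 3.5·39 = 114.7500; (r_i+r_j)·cross = 11·114.7500 = 1262.2500
edge 7: (3.5,33.5)→(3,25.5)  cross = 3.5·25.5 − 3·33.5 = -11.2500; (r_i+r_j)·cross = 6.5·-11.2500 = -73.1250
edge 8: (3,25.5)→(3,15.5)  cross = 3·15.5 − 3·25.5 = -30.0000; (r_i+r_j)·cross = 6·-30.0000 = -180.0000
Σcross = 773.2500 → A = |Σcross|/2 = 386.6250 mm²
Σ(r_i+r_j)·cross = 24627.5000 → first moment M = |Σ|/6 = 4104.5833
R_c = M/A = 4104.5833/386.6250 = 10.6164 mm
θ = 240° = 4.188790 rad
V = θ·R_c·A = 4.188790·10.6164·386.6250 = 17193.238 mm³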